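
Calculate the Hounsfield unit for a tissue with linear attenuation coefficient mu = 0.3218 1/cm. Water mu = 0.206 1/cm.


HU = ((mu_tissue - mu_water) / mu_water) * 1000
HU = ((0.3218 - 0.206) / 0.206) * 1000
HU = 562.1


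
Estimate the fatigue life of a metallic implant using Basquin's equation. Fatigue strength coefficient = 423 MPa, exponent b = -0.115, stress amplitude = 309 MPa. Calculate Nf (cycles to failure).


sigma_a = sigma_f' * (2Nf)^b
2Nf = (sigma_a/sigma_f')^(1/b)
2Nf = (309/423)^(1/-0.115)
2Nf = 15.343677
Nf = 7.672


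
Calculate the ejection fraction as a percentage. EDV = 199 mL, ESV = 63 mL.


SV = EDV - ESV = 199 - 63 = 136 mL
EF = SV/EDV * 100 = 136/199 * 100
EF = 68.34%


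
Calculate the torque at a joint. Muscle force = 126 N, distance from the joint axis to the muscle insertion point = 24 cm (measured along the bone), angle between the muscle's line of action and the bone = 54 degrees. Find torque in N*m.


Torque = F * d * sin(theta)   (moment arm = d*sin(theta))
d = 24 cm = 0.24 m
Torque = 126 * 0.24 * sin(54)
Torque = 24.46 N*m


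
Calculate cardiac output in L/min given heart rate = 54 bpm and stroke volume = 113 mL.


CO = HR * SV
CO = 54 * 113 / 1000
CO = 6.102 L/min


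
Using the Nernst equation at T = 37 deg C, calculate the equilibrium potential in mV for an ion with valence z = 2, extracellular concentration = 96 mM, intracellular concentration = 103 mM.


E = (RT/(zF)) * ln(C_out/C_in)
T = 37 + 273.15 = 310.15 K
E = (8.314 * 310.15 / (2 * 96485)) * ln(96/103)
E = -0.9405 mV


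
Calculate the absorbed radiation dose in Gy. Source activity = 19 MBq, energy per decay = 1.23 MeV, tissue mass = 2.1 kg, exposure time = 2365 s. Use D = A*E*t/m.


A = 19 MBq = 1.9000e+07 Bq
E = 1.23 MeV = 1.97046e-13 J
D = A*E*t/m = 1.9000e+07*1.97046e-13*2365/2.1
D = 0.004216 Gy


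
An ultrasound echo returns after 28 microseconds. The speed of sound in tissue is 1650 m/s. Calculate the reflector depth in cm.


depth = c * t / 2
t = 28 us = 2.8000e-05 s
depth = 1650 * 2.8000e-05 / 2
depth = 0.0231 m = 2.31 cm


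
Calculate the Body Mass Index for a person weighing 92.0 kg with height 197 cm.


BMI = weight / height^2
height = 197 cm = 1.97 m
BMI = 92.0 / 1.97^2
BMI = 23.71 kg/m^2


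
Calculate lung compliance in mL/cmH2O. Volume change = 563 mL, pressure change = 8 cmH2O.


C = dV / dP
C = 563 / 8
C = 70.38 mL/cmH2O


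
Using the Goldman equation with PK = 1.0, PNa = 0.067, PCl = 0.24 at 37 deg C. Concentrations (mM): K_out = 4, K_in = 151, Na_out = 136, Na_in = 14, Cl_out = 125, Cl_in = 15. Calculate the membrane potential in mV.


Vm = (RT/F)*ln((PK*Ko + PNa*Nao + PCl*Cli)/(PK*Ki + PNa*Nai + PCl*Clo))
Numer = 16.712, Denom = 181.938
Vm = -63.81 mV


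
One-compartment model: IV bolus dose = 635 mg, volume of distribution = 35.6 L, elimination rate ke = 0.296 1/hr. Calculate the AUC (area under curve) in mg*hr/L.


C0 = Dose/Vd = 635/35.6 = 17.8371 mg/L
AUC = C0/ke = 17.8371/0.296
AUC = 60.26 mg*hr/L


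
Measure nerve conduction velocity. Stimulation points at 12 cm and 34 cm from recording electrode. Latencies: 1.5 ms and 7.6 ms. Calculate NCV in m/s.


Distance = (34 - 12) / 100 = 0.22 m
dt = (7.6 - 1.5) / 1000 = 0.0061 s
NCV = dist / dt = 36.07 m/s


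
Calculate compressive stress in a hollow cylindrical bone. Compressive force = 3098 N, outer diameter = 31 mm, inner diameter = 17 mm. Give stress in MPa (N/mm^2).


A = pi*(r_o^2 - r_i^2)
r_o = 15.5 mm, r_i = 8.5 mm
A = 527.788 mm^2
sigma = F/A = 3098 / 527.788
sigma = 5.87 MPa


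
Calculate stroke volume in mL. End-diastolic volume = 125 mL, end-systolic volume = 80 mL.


SV = EDV - ESV
SV = 125 - 80
SV = 45 mL


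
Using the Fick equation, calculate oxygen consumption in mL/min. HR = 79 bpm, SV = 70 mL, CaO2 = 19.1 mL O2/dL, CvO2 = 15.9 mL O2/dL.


CO = HR*SV = 79*70/1000 = 5.53 L/min
a-v O2 diff = 19.1 - 15.9 = 3.2 mL/dL
VO2 = CO * (CaO2-CvO2) * 10 dL/L
VO2 = 5.53 * 3.2 * 10
VO2 = 177 mL/min


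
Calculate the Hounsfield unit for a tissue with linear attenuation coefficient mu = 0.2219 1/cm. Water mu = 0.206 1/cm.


HU = ((mu_tissue - mu_water) / mu_water) * 1000
HU = ((0.2219 - 0.206) / 0.206) * 1000
HU = 77.18


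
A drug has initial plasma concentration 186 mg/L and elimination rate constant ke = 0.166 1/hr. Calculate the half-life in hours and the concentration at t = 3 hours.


t_half = ln(2) / ke = 0.693147 / 0.166 = 4.176 hr
C(t) = C0 * exp(-ke*t) = 186 * exp(-0.166*3)
C(3) = 113 mg/L


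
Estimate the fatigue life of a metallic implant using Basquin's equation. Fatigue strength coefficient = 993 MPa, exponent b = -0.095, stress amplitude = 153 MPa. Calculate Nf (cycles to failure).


sigma_a = sigma_f' * (2Nf)^b
2Nf = (sigma_a/sigma_f')^(1/b)
2Nf = (153/993)^(1/-0.095)
2Nf = 3.5488063e+08
Nf = 1.7744e+08


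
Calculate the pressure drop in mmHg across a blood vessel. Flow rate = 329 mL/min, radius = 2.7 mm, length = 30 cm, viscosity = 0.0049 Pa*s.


dP = 8*mu*L*Q / (pi*r^4)
Q = 329 mL/min = 5.48333e-06 m^3/s
dP = 386.231 Pa = 386.231 / 133.322 mmHg = 2.897 mmHg


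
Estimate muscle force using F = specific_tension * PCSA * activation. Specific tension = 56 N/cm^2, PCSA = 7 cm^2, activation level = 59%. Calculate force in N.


F = sigma * PCSA * activation
F = 56 * 7 * 0.59
F = 231.3 N


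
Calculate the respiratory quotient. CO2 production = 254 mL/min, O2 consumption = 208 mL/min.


RQ = VCO2 / VO2
RQ = 254 / 208
RQ = 1.221


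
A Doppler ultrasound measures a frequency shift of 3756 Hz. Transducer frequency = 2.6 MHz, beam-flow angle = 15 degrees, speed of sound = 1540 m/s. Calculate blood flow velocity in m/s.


v = fd * c / (2 * f0 * cos(theta))
v = 3756 * 1540 / (2 * 2.6000e+06 * cos(15))
v = 1.152 m/s


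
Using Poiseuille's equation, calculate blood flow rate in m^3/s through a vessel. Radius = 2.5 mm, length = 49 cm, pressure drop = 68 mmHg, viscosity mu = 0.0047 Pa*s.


Q = pi*r^4*dP / (8*mu*L)
r = 0.0025 m, L = 0.49 m
dP = 68 mmHg = 9065.896 Pa
Q = 6.0386e-05 m^3/s


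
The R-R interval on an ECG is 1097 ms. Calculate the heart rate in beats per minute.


HR = 60 / RR_interval(s)
RR = 1097 ms = 1.097 s
HR = 60 / 1.097 = 54.69 bpm


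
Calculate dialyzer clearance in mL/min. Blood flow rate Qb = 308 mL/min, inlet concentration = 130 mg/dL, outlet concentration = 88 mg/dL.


K = Qb * (Cb_in - Cb_out) / Cb_in
K = 308 * (130 - 88) / 130
K = 99.51 mL/min


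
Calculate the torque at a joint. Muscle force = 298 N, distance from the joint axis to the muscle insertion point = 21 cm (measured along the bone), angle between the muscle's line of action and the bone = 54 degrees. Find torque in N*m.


Torque = F * d * sin(theta)   (moment arm = d*sin(theta))
d = 21 cm = 0.21 m
Torque = 298 * 0.21 * sin(54)
Torque = 50.63 N*m


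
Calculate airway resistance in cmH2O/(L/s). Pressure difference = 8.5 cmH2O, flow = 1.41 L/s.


R = dP / flow
R = 8.5 / 1.41
R = 6.028 cmH2O/(L/s)


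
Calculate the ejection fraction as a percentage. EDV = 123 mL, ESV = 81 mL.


SV = EDV - ESV = 123 - 81 = 42 mL
EF = SV/EDV * 100 = 42/123 * 100
EF = 34.15%


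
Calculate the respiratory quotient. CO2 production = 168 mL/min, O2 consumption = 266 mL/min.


RQ = VCO2 / VO2
RQ = 168 / 266
RQ = 0.6316


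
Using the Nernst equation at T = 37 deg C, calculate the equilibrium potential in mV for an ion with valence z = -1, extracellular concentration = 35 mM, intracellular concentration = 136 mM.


E = (RT/(zF)) * ln(C_out/C_in)
T = 37 + 273.15 = 310.15 K
E = (8.314 * 310.15 / (-1 * 96485)) * ln(35/136)
E = 36.27 mV


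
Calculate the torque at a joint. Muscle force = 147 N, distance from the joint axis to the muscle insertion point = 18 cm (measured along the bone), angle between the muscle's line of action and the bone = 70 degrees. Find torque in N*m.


Torque = F * d * sin(theta)   (moment arm = d*sin(theta))
d = 18 cm = 0.18 m
Torque = 147 * 0.18 * sin(70)
Torque = 24.86 N*m


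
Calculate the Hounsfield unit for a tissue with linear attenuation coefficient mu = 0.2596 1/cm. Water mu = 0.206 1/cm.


HU = ((mu_tissue - mu_water) / mu_water) * 1000
HU = ((0.2596 - 0.206) / 0.206) * 1000
HU = 260.2


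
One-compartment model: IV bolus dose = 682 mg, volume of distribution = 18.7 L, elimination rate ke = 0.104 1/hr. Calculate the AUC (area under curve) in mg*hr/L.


C0 = Dose/Vd = 682/18.7 = 36.4706 mg/L
AUC = C0/ke = 36.4706/0.104
AUC = 350.7 mg*hr/L


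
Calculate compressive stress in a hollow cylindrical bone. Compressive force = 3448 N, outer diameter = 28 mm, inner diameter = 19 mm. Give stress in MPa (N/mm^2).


A = pi*(r_o^2 - r_i^2)
r_o = 14 mm, r_i = 9.5 mm
A = 332.223 mm^2
sigma = F/A = 3448 / 332.223
sigma = 10.38 MPa


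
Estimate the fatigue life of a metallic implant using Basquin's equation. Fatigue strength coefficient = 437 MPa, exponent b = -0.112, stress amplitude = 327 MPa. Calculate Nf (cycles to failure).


sigma_a = sigma_f' * (2Nf)^b
2Nf = (sigma_a/sigma_f')^(1/b)
2Nf = (327/437)^(1/-0.112)
2Nf = 13.317046
Nf = 6.659


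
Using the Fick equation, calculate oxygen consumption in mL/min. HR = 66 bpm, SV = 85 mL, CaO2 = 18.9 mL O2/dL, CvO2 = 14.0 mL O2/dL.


CO = HR*SV = 66*85/1000 = 5.61 L/min
a-v O2 diff = 18.9 - 14.0 = 4.9 mL/dL
VO2 = CO * (CaO2-CvO2) * 10 dL/L
VO2 = 5.61 * 4.9 * 10
VO2 = 274.9 mL/min


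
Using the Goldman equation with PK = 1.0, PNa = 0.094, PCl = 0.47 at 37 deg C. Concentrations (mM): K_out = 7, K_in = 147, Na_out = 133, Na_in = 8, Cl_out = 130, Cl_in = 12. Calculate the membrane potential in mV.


Vm = (RT/F)*ln((PK*Ko + PNa*Nao + PCl*Cli)/(PK*Ki + PNa*Nai + PCl*Clo))
Numer = 25.142, Denom = 208.852
Vm = -56.58 mV


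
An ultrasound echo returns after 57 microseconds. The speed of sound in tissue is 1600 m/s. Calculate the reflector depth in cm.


depth = c * t / 2
t = 57 us = 5.7000e-05 s
depth = 1600 * 5.7000e-05 / 2
depth = 0.0456 m = 4.56 cm


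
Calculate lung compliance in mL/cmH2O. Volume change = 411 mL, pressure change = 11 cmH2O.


C = dV / dP
C = 411 / 11
C = 37.36 mL/cmH2O


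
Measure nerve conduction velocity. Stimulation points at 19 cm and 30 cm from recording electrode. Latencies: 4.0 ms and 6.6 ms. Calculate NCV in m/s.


Distance = (30 - 19) / 100 = 0.11 m
dt = (6.6 - 4.0) / 1000 = 0.0026 s
NCV = dist / dt = 42.31 m/s


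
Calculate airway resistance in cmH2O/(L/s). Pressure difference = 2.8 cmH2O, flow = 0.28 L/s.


R = dP / flow
R = 2.8 / 0.28
R = 10 cmH2O/(L/s)


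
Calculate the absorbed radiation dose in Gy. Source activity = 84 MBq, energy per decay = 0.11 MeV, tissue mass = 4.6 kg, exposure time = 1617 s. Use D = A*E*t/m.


A = 84 MBq = 8.4000e+07 Bq
E = 0.11 MeV = 1.7622e-14 J
D = A*E*t/m = 8.4000e+07*1.7622e-14*1617/4.6
D = 5.2034e-04 Gy


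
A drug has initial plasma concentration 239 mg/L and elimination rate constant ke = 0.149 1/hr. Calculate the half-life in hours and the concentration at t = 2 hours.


t_half = ln(2) / ke = 0.693147 / 0.149 = 4.652 hr
C(t) = C0 * exp(-ke*t) = 239 * exp(-0.149*2)
C(2) = 177.4 mg/L


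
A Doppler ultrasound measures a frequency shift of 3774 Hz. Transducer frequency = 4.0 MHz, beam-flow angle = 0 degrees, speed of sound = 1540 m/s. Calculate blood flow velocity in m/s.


v = fd * c / (2 * f0 * cos(theta))
v = 3774 * 1540 / (2 * 4.0000e+06 * cos(0))
v = 0.7265 m/s


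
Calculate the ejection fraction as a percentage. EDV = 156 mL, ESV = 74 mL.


SV = EDV - ESV = 156 - 74 = 82 mL
EF = SV/EDV * 100 = 82/156 * 100
EF = 52.56%


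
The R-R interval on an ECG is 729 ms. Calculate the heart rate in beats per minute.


HR = 60 / RR_interval(s)
RR = 729 ms = 0.729 s
HR = 60 / 0.729 = 82.3 bpm


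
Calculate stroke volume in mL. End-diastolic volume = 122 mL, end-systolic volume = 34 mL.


SV = EDV - ESV
SV = 122 - 34
SV = 88 mL


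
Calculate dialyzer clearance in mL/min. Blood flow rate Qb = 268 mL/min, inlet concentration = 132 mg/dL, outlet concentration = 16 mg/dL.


K = Qb * (Cb_in - Cb_out) / Cb_in
K = 268 * (132 - 16) / 132
K = 235.5 mL/min


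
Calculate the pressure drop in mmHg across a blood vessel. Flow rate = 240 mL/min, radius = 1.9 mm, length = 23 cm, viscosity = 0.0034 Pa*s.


dP = 8*mu*L*Q / (pi*r^4)
Q = 240 mL/min = 4e-06 m^3/s
dP = 611.213 Pa = 611.213 / 133.322 mmHg = 4.584 mmHg


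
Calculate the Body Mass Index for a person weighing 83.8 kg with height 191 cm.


BMI = weight / height^2
height = 191 cm = 1.91 m
BMI = 83.8 / 1.91^2
BMI = 22.97 kg/m^2


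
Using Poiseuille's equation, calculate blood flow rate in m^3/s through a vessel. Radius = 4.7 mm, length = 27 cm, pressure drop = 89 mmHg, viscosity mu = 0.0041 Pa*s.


Q = pi*r^4*dP / (8*mu*L)
r = 0.0047 m, L = 0.27 m
dP = 89 mmHg = 11865.658 Pa
Q = 0.002054 m^3/s


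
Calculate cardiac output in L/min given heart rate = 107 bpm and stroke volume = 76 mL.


CO = HR * SV
CO = 107 * 76 / 1000
CO = 8.132 L/min


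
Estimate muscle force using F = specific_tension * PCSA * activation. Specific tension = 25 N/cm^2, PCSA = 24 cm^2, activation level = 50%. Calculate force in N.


F = sigma * PCSA * activation
F = 25 * 24 * 0.5
F = 300 N


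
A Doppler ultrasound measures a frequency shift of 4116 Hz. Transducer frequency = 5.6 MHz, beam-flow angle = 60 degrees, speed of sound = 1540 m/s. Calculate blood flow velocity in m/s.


v = fd * c / (2 * f0 * cos(theta))
v = 4116 * 1540 / (2 * 5.6000e+06 * cos(60))
v = 1.132 m/s


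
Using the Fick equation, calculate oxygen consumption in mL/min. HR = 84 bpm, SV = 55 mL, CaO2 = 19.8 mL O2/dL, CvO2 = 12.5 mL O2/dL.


CO = HR*SV = 84*55/1000 = 4.62 L/min
a-v O2 diff = 19.8 - 12.5 = 7.3 mL/dL
VO2 = CO * (CaO2-CvO2) * 10 dL/L
VO2 = 4.62 * 7.3 * 10
VO2 = 337.3 mL/min


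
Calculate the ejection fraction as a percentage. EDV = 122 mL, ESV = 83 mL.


SV = EDV - ESV = 122 - 83 = 39 mL
EF = SV/EDV * 100 = 39/122 * 100
EF = 31.97%


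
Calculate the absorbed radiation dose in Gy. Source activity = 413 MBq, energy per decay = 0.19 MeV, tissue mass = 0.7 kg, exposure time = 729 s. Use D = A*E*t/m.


A = 413 MBq = 4.1300e+08 Bq
E = 0.19 MeV = 3.0438e-14 J
D = A*E*t/m = 4.1300e+08*3.0438e-14*729/0.7
D = 0.01309 Gy


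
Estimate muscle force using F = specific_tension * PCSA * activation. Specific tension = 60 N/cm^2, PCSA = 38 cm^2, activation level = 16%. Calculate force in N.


F = sigma * PCSA * activation
F = 60 * 38 * 0.16
F = 364.8 N


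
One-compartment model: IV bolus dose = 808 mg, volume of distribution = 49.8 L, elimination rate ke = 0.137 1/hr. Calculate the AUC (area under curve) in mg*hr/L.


C0 = Dose/Vd = 808/49.8 = 16.2249 mg/L
AUC = C0/ke = 16.2249/0.137
AUC = 118.4 mg*hr/L


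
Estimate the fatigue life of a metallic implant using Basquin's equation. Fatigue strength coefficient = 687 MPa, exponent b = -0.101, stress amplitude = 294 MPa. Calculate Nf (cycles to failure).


sigma_a = sigma_f' * (2Nf)^b
2Nf = (sigma_a/sigma_f')^(1/b)
2Nf = (294/687)^(1/-0.101)
2Nf = 4462.704
Nf = 2231


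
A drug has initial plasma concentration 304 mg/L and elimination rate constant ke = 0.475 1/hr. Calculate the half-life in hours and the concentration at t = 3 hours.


t_half = ln(2) / ke = 0.693147 / 0.475 = 1.459 hr
C(t) = C0 * exp(-ke*t) = 304 * exp(-0.475*3)
C(3) = 73.11 mg/L


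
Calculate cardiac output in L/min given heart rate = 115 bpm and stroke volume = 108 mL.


CO = HR * SV
CO = 115 * 108 / 1000
CO = 12.42 L/min


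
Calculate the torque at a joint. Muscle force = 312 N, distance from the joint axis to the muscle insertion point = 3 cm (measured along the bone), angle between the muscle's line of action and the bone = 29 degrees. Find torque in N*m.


Torque = F * d * sin(theta)   (moment arm = d*sin(theta))
d = 3 cm = 0.03 m
Torque = 312 * 0.03 * sin(29)
Torque = 4.538 N*m


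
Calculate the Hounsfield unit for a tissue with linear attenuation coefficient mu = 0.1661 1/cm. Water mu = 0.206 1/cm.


HU = ((mu_tissue - mu_water) / mu_water) * 1000
HU = ((0.1661 - 0.206) / 0.206) * 1000
HU = -193.7


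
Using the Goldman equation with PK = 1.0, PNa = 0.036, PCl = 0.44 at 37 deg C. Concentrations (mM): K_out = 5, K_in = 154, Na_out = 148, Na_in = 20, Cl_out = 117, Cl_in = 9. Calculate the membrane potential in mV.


Vm = (RT/F)*ln((PK*Ko + PNa*Nao + PCl*Cli)/(PK*Ki + PNa*Nai + PCl*Clo))
Numer = 14.288, Denom = 206.2
Vm = -71.34 mV


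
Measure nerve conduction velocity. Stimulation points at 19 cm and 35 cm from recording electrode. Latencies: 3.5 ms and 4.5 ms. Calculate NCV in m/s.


Distance = (35 - 19) / 100 = 0.16 m
dt = (4.5 - 3.5) / 1000 = 0.001 s
NCV = dist / dt = 160 m/s


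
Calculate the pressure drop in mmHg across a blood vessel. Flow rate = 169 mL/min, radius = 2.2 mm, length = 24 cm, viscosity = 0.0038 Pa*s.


dP = 8*mu*L*Q / (pi*r^4)
Q = 169 mL/min = 2.81667e-06 m^3/s
dP = 279.242 Pa = 279.242 / 133.322 mmHg = 2.094 mmHg


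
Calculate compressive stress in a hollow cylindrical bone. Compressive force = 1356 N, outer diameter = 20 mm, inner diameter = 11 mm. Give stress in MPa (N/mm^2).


A = pi*(r_o^2 - r_i^2)
r_o = 10 mm, r_i = 5.5 mm
A = 219.126 mm^2
sigma = F/A = 1356 / 219.126
sigma = 6.188 MPa


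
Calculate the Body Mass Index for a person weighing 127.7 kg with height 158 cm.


BMI = weight / height^2
height = 158 cm = 1.58 m
BMI = 127.7 / 1.58^2
BMI = 51.15 kg/m^2


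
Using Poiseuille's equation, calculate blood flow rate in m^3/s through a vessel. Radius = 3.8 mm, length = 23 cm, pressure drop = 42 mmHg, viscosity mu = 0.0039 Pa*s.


Q = pi*r^4*dP / (8*mu*L)
r = 0.0038 m, L = 0.23 m
dP = 42 mmHg = 5599.524 Pa
Q = 5.1116e-04 m^3/s


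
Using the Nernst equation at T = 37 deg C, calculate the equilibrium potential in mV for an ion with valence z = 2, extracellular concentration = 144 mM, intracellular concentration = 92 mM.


E = (RT/(zF)) * ln(C_out/C_in)
T = 37 + 273.15 = 310.15 K
E = (8.314 * 310.15 / (2 * 96485)) * ln(144/92)
E = 5.987 mV


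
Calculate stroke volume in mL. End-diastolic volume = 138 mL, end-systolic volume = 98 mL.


SV = EDV - ESV
SV = 138 - 98
SV = 40 mL


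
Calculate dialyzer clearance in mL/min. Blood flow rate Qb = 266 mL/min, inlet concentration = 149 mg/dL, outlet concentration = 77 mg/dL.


K = Qb * (Cb_in - Cb_out) / Cb_in
K = 266 * (149 - 77) / 149
K = 128.5 mL/min


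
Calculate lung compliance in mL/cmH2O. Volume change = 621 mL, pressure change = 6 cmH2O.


C = dV / dP
C = 621 / 6
C = 103.5 mL/cmH2O


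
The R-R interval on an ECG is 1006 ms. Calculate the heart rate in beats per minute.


HR = 60 / RR_interval(s)
RR = 1006 ms = 1.006 s
HR = 60 / 1.006 = 59.64 bpm


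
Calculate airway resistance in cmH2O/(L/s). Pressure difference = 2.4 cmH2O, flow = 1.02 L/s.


R = dP / flow
R = 2.4 / 1.02
R = 2.353 cmH2O/(L/s)


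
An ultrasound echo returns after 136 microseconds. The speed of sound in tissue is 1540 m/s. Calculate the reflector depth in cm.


depth = c * t / 2
t = 136 us = 1.3600e-04 s
depth = 1540 * 1.3600e-04 / 2
depth = 0.10472 m = 10.472 cm


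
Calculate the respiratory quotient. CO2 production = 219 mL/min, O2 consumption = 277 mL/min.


RQ = VCO2 / VO2
RQ = 219 / 277
RQ = 0.7906


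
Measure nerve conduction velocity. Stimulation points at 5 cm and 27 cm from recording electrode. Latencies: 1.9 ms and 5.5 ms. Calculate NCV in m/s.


Distance = (27 - 5) / 100 = 0.22 m
dt = (5.5 - 1.9) / 1000 = 0.0036 s
NCV = dist / dt = 61.11 m/s


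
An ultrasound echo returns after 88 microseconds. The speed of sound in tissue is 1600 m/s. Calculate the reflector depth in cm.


depth = c * t / 2
t = 88 us = 8.8000e-05 s
depth = 1600 * 8.8000e-05 / 2
depth = 0.0704 m = 7.04 cm


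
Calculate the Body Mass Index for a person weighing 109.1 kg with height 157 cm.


BMI = weight / height^2
height = 157 cm = 1.57 m
BMI = 109.1 / 1.57^2
BMI = 44.26 kg/m^2


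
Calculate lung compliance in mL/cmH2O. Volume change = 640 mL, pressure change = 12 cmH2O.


C = dV / dP
C = 640 / 12
C = 53.33 mL/cmH2O


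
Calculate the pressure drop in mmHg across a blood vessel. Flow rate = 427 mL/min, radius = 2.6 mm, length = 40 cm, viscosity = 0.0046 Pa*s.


dP = 8*mu*L*Q / (pi*r^4)
Q = 427 mL/min = 7.11667e-06 m^3/s
dP = 729.695 Pa = 729.695 / 133.322 mmHg = 5.473 mmHg


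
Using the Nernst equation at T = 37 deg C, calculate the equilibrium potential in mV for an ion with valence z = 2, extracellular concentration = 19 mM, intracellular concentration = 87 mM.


E = (RT/(zF)) * ln(C_out/C_in)
T = 37 + 273.15 = 310.15 K
E = (8.314 * 310.15 / (2 * 96485)) * ln(19/87)
E = -20.33 mV


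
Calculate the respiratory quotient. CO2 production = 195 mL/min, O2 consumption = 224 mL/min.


RQ = VCO2 / VO2
RQ = 195 / 224
RQ = 0.8705


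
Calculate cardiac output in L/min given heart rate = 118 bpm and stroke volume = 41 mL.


CO = HR * SV
CO = 118 * 41 / 1000
CO = 4.838 L/min


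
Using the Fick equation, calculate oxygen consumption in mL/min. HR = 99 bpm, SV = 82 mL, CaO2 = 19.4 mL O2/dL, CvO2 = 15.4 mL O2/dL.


CO = HR*SV = 99*82/1000 = 8.118 L/min
a-v O2 diff = 19.4 - 15.4 = 4 mL/dL
VO2 = CO * (CaO2-CvO2) * 10 dL/L
VO2 = 8.118 * 4 * 10
VO2 = 324.7 mL/min


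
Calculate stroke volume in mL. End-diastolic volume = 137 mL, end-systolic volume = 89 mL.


SV = EDV - ESV
SV = 137 - 89
SV = 48 mL


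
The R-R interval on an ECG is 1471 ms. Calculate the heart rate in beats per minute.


HR = 60 / RR_interval(s)
RR = 1471 ms = 1.471 s
HR = 60 / 1.471 = 40.79 bpm


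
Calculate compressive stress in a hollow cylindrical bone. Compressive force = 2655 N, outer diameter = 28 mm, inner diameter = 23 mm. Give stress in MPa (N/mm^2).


A = pi*(r_o^2 - r_i^2)
r_o = 14 mm, r_i = 11.5 mm
A = 200.277 mm^2
sigma = F/A = 2655 / 200.277
sigma = 13.26 MPa


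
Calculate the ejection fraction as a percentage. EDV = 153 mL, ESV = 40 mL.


SV = EDV - ESV = 153 - 40 = 113 mL
EF = SV/EDV * 100 = 113/153 * 100
EF = 73.86%


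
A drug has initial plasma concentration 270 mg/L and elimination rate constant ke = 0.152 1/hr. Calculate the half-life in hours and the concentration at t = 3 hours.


t_half = ln(2) / ke = 0.693147 / 0.152 = 4.56 hr
C(t) = C0 * exp(-ke*t) = 270 * exp(-0.152*3)
C(3) = 171.1 mg/L


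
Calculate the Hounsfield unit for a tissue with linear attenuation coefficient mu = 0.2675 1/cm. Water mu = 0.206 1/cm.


HU = ((mu_tissue - mu_water) / mu_water) * 1000
HU = ((0.2675 - 0.206) / 0.206) * 1000
HU = 298.5


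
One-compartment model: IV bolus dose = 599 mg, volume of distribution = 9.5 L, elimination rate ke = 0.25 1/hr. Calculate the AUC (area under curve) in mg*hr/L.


C0 = Dose/Vd = 599/9.5 = 63.0526 mg/L
AUC = C0/ke = 63.0526/0.25
AUC = 252.2 mg*hr/L


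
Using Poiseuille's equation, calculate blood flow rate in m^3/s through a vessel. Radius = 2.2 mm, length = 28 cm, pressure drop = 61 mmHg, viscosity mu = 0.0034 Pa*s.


Q = pi*r^4*dP / (8*mu*L)
r = 0.0022 m, L = 0.28 m
dP = 61 mmHg = 8132.642 Pa
Q = 7.8586e-05 m^3/s


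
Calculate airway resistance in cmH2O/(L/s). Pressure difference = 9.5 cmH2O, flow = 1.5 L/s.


R = dP / flow
R = 9.5 / 1.5
R = 6.333 cmH2O/(L/s)


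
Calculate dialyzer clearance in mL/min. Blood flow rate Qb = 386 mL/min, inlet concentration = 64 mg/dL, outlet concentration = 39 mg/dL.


K = Qb * (Cb_in - Cb_out) / Cb_in
K = 386 * (64 - 39) / 64
K = 150.8 mL/min


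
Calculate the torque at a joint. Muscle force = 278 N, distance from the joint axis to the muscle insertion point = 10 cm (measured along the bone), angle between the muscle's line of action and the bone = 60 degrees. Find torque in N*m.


Torque = F * d * sin(theta)   (moment arm = d*sin(theta))
d = 10 cm = 0.1 m
Torque = 278 * 0.1 * sin(60)
Torque = 24.08 N*m


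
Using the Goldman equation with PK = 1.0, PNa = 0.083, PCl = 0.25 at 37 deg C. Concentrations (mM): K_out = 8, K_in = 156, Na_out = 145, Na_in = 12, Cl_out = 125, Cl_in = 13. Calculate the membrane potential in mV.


Vm = (RT/F)*ln((PK*Ko + PNa*Nao + PCl*Cli)/(PK*Ki + PNa*Nai + PCl*Clo))
Numer = 23.285, Denom = 188.246
Vm = -55.85 mV


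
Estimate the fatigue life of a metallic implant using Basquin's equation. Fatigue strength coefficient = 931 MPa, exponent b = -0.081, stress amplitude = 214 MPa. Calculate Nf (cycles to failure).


sigma_a = sigma_f' * (2Nf)^b
2Nf = (sigma_a/sigma_f')^(1/b)
2Nf = (214/931)^(1/-0.081)
2Nf = 76411611
Nf = 3.8206e+07


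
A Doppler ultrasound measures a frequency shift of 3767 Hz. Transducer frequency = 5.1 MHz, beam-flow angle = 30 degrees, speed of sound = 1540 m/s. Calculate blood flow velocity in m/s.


v = fd * c / (2 * f0 * cos(theta))
v = 3767 * 1540 / (2 * 5.1000e+06 * cos(30))
v = 0.6567 m/s


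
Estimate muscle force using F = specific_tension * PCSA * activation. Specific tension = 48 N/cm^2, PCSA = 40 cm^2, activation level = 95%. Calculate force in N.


F = sigma * PCSA * activation
F = 48 * 40 * 0.95
F = 1824 N


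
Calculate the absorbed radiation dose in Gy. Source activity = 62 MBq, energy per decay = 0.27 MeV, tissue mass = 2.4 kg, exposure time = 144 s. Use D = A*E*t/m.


A = 62 MBq = 6.2000e+07 Bq
E = 0.27 MeV = 4.3254e-14 J
D = A*E*t/m = 6.2000e+07*4.3254e-14*144/2.4
D = 1.6090e-04 Gy


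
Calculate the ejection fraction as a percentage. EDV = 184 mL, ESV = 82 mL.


SV = EDV - ESV = 184 - 82 = 102 mL
EF = SV/EDV * 100 = 102/184 * 100
EF = 55.43%


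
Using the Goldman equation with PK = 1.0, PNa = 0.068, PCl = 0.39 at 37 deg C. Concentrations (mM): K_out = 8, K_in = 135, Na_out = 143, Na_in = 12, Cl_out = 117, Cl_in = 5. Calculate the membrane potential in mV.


Vm = (RT/F)*ln((PK*Ko + PNa*Nao + PCl*Cli)/(PK*Ki + PNa*Nai + PCl*Clo))
Numer = 19.674, Denom = 181.446
Vm = -59.37 mV


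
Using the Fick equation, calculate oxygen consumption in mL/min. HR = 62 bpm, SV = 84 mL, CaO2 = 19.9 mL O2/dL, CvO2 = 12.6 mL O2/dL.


CO = HR*SV = 62*84/1000 = 5.208 L/min
a-v O2 diff = 19.9 - 12.6 = 7.3 mL/dL
VO2 = CO * (CaO2-CvO2) * 10 dL/L
VO2 = 5.208 * 7.3 * 10
VO2 = 380.2 mL/min


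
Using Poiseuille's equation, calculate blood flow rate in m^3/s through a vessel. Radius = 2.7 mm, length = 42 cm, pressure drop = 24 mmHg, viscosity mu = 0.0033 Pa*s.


Q = pi*r^4*dP / (8*mu*L)
r = 0.0027 m, L = 0.42 m
dP = 24 mmHg = 3199.728 Pa
Q = 4.8180e-05 m^3/s


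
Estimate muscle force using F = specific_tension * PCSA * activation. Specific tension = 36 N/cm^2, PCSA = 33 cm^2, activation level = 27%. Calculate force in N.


F = sigma * PCSA * activation
F = 36 * 33 * 0.27
F = 320.8 N


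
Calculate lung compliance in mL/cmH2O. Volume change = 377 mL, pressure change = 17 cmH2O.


C = dV / dP
C = 377 / 17
C = 22.18 mL/cmH2O


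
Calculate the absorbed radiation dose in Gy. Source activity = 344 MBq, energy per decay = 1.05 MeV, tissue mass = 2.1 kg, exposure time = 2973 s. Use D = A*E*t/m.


A = 344 MBq = 3.4400e+08 Bq
E = 1.05 MeV = 1.6821e-13 J
D = A*E*t/m = 3.4400e+08*1.6821e-13*2973/2.1
D = 0.08192 Gy


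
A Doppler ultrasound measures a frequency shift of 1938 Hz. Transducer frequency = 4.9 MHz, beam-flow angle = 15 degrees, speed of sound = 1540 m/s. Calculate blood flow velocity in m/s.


v = fd * c / (2 * f0 * cos(theta))
v = 1938 * 1540 / (2 * 4.9000e+06 * cos(15))
v = 0.3153 m/s


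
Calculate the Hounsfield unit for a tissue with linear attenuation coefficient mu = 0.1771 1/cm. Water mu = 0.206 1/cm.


HU = ((mu_tissue - mu_water) / mu_water) * 1000
HU = ((0.1771 - 0.206) / 0.206) * 1000
HU = -140.3


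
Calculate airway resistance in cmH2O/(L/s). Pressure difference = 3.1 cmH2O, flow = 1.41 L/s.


R = dP / flow
R = 3.1 / 1.41
R = 2.199 cmH2O/(L/s)


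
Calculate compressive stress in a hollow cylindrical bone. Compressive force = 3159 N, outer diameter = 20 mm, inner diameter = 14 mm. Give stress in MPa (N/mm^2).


A = pi*(r_o^2 - r_i^2)
r_o = 10 mm, r_i = 7 mm
A = 160.221 mm^2
sigma = F/A = 3159 / 160.221
sigma = 19.72 MPa


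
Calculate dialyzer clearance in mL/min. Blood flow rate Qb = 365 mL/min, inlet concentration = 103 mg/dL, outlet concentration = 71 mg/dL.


K = Qb * (Cb_in - Cb_out) / Cb_in
K = 365 * (103 - 71) / 103
K = 113.4 mL/min


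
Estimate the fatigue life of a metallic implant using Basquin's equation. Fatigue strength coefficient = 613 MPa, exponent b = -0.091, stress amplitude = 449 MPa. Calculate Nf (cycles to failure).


sigma_a = sigma_f' * (2Nf)^b
2Nf = (sigma_a/sigma_f')^(1/b)
2Nf = (449/613)^(1/-0.091)
2Nf = 30.610442
Nf = 15.31


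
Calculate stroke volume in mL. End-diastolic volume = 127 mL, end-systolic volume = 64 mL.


SV = EDV - ESV
SV = 127 - 64
SV = 63 mL


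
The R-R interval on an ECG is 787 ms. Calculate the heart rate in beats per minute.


HR = 60 / RR_interval(s)
RR = 787 ms = 0.787 s
HR = 60 / 0.787 = 76.24 bpm


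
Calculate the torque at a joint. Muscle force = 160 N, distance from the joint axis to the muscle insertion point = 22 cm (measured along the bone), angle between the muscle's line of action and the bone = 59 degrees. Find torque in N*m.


Torque = F * d * sin(theta)   (moment arm = d*sin(theta))
d = 22 cm = 0.22 m
Torque = 160 * 0.22 * sin(59)
Torque = 30.17 N*m


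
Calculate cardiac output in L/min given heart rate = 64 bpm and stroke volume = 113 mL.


CO = HR * SV
CO = 64 * 113 / 1000
CO = 7.232 L/min


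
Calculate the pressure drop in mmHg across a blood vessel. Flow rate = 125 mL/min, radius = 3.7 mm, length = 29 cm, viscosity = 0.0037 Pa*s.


dP = 8*mu*L*Q / (pi*r^4)
Q = 125 mL/min = 2.08333e-06 m^3/s
dP = 30.3732 Pa = 30.3732 / 133.322 mmHg = 0.2278 mmHg


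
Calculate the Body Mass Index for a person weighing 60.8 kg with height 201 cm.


BMI = weight / height^2
height = 201 cm = 2.01 m
BMI = 60.8 / 2.01^2
BMI = 15.05 kg/m^2


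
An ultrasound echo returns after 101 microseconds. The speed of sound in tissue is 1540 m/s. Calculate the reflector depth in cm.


depth = c * t / 2
t = 101 us = 1.0100e-04 s
depth = 1540 * 1.0100e-04 / 2
depth = 0.07777 m = 7.777 cm


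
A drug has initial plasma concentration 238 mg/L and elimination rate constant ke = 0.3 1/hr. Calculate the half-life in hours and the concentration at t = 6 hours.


t_half = ln(2) / ke = 0.693147 / 0.3 = 2.31 hr
C(t) = C0 * exp(-ke*t) = 238 * exp(-0.3*6)
C(6) = 39.34 mg/L


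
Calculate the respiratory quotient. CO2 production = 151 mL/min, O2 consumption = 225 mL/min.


RQ = VCO2 / VO2
RQ = 151 / 225
RQ = 0.6711


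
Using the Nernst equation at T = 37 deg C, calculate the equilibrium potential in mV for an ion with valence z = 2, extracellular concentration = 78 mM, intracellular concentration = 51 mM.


E = (RT/(zF)) * ln(C_out/C_in)
T = 37 + 273.15 = 310.15 K
E = (8.314 * 310.15 / (2 * 96485)) * ln(78/51)
E = 5.678 mV


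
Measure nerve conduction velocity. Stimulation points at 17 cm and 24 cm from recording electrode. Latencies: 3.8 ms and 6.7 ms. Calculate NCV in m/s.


Distance = (24 - 17) / 100 = 0.07 m
dt = (6.7 - 3.8) / 1000 = 0.0029 s
NCV = dist / dt = 24.14 m/s


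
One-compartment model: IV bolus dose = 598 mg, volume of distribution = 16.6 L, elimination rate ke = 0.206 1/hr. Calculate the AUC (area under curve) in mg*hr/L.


C0 = Dose/Vd = 598/16.6 = 36.0241 mg/L
AUC = C0/ke = 36.0241/0.206
AUC = 174.9 mg*hr/L


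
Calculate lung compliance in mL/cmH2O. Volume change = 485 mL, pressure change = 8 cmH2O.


C = dV / dP
C = 485 / 8
C = 60.62 mL/cmH2O


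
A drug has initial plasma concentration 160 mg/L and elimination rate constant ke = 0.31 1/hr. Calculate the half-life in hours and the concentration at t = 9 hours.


t_half = ln(2) / ke = 0.693147 / 0.31 = 2.236 hr
C(t) = C0 * exp(-ke*t) = 160 * exp(-0.31*9)
C(9) = 9.827 mg/L


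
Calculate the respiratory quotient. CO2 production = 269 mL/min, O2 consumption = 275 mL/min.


RQ = VCO2 / VO2
RQ = 269 / 275
RQ = 0.9782


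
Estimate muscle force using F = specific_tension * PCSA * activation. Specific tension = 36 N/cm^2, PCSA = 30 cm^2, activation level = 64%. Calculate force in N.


F = sigma * PCSA * activation
F = 36 * 30 * 0.64
F = 691.2 N


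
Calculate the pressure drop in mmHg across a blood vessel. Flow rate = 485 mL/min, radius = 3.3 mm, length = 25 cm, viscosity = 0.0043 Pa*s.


dP = 8*mu*L*Q / (pi*r^4)
Q = 485 mL/min = 8.08333e-06 m^3/s
dP = 186.588 Pa = 186.588 / 133.322 mmHg = 1.4 mmHg


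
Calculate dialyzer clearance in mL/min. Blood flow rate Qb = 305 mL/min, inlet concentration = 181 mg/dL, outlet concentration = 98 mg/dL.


K = Qb * (Cb_in - Cb_out) / Cb_in
K = 305 * (181 - 98) / 181
K = 139.9 mL/min


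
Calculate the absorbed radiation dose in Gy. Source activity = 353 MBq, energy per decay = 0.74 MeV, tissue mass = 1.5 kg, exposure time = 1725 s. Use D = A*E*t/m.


A = 353 MBq = 3.5300e+08 Bq
E = 0.74 MeV = 1.18548e-13 J
D = A*E*t/m = 3.5300e+08*1.18548e-13*1725/1.5
D = 0.04812 Gy


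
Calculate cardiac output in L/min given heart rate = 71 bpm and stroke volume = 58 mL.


CO = HR * SV
CO = 71 * 58 / 1000
CO = 4.118 L/min


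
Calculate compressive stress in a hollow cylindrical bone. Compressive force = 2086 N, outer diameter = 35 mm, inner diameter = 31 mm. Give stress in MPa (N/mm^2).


A = pi*(r_o^2 - r_i^2)
r_o = 17.5 mm, r_i = 15.5 mm
A = 207.345 mm^2
sigma = F/A = 2086 / 207.345
sigma = 10.06 MPa


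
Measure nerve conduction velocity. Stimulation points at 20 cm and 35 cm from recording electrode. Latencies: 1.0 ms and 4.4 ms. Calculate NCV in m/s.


Distance = (35 - 20) / 100 = 0.15 m
dt = (4.4 - 1.0) / 1000 = 0.0034 s
NCV = dist / dt = 44.12 m/s


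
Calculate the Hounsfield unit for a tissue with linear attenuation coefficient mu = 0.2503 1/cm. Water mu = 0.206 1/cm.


HU = ((mu_tissue - mu_water) / mu_water) * 1000
HU = ((0.2503 - 0.206) / 0.206) * 1000
HU = 215


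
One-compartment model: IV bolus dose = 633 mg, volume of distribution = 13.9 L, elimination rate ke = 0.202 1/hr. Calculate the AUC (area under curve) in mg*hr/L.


C0 = Dose/Vd = 633/13.9 = 45.5396 mg/L
AUC = C0/ke = 45.5396/0.202
AUC = 225.4 mg*hr/L


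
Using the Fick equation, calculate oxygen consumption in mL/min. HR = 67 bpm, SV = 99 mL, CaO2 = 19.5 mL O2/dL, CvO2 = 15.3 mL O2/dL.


CO = HR*SV = 67*99/1000 = 6.633 L/min
a-v O2 diff = 19.5 - 15.3 = 4.2 mL/dL
VO2 = CO * (CaO2-CvO2) * 10 dL/L
VO2 = 6.633 * 4.2 * 10
VO2 = 278.6 mL/min


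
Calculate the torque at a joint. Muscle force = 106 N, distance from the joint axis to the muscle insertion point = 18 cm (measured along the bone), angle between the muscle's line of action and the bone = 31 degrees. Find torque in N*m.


Torque = F * d * sin(theta)   (moment arm = d*sin(theta))
d = 18 cm = 0.18 m
Torque = 106 * 0.18 * sin(31)
Torque = 9.827 N*m


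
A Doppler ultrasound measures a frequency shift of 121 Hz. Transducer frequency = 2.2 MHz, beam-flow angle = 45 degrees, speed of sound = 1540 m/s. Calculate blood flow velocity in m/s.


v = fd * c / (2 * f0 * cos(theta))
v = 121 * 1540 / (2 * 2.2000e+06 * cos(45))
v = 0.05989 m/s


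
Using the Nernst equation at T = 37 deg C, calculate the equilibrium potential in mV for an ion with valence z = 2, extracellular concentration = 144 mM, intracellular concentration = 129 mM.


E = (RT/(zF)) * ln(C_out/C_in)
T = 37 + 273.15 = 310.15 K
E = (8.314 * 310.15 / (2 * 96485)) * ln(144/129)
E = 1.47 mV


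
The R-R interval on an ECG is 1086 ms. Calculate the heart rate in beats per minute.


HR = 60 / RR_interval(s)
RR = 1086 ms = 1.086 s
HR = 60 / 1.086 = 55.25 bpm


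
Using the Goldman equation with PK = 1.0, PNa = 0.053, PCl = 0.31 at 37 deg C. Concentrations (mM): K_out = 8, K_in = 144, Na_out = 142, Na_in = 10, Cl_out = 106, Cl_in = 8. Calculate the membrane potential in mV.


Vm = (RT/F)*ln((PK*Ko + PNa*Nao + PCl*Cli)/(PK*Ki + PNa*Nai + PCl*Clo))
Numer = 18.006, Denom = 177.39
Vm = -61.14 mV


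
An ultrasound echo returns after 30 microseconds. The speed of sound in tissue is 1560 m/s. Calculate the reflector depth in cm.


depth = c * t / 2
t = 30 us = 3.0000e-05 s
depth = 1560 * 3.0000e-05 / 2
depth = 0.0234 m = 2.34 cm


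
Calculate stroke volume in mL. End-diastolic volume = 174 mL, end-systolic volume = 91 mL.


SV = EDV - ESV
SV = 174 - 91
SV = 83 mL


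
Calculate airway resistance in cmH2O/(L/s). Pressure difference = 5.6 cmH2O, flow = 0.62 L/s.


R = dP / flow
R = 5.6 / 0.62
R = 9.032 cmH2O/(L/s)


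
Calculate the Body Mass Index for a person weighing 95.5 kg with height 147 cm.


BMI = weight / height^2
height = 147 cm = 1.47 m
BMI = 95.5 / 1.47^2
BMI = 44.19 kg/m^2


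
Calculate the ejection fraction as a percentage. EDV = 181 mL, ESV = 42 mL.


SV = EDV - ESV = 181 - 42 = 139 mL
EF = SV/EDV * 100 = 139/181 * 100
EF = 76.8%


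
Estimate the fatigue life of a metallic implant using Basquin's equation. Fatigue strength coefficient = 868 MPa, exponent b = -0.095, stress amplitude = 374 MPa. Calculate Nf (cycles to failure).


sigma_a = sigma_f' * (2Nf)^b
2Nf = (sigma_a/sigma_f')^(1/b)
2Nf = (374/868)^(1/-0.095)
2Nf = 7061.9983
Nf = 3531


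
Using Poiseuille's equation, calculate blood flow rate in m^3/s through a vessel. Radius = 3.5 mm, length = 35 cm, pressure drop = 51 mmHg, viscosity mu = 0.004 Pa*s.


Q = pi*r^4*dP / (8*mu*L)
r = 0.0035 m, L = 0.35 m
dP = 51 mmHg = 6799.422 Pa
Q = 2.8620e-04 m^3/s


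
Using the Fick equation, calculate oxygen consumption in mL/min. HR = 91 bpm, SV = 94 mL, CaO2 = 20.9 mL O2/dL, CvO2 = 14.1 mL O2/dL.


CO = HR*SV = 91*94/1000 = 8.554 L/min
a-v O2 diff = 20.9 - 14.1 = 6.8 mL/dL
VO2 = CO * (CaO2-CvO2) * 10 dL/L
VO2 = 8.554 * 6.8 * 10
VO2 = 581.7 mL/min


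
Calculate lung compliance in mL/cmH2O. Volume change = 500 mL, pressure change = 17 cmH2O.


C = dV / dP
C = 500 / 17
C = 29.41 mL/cmH2O


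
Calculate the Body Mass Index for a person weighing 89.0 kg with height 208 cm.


BMI = weight / height^2
height = 208 cm = 2.08 m
BMI = 89.0 / 2.08^2
BMI = 20.57 kg/m^2


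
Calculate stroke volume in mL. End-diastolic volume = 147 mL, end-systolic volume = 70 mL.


SV = EDV - ESV
SV = 147 - 70
SV = 77 mL


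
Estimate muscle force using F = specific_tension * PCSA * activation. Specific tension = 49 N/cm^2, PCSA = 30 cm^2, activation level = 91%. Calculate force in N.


F = sigma * PCSA * activation
F = 49 * 30 * 0.91
F = 1338 N


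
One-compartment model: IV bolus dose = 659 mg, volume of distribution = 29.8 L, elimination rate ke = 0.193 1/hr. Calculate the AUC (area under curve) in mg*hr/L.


C0 = Dose/Vd = 659/29.8 = 22.1141 mg/L
AUC = C0/ke = 22.1141/0.193
AUC = 114.6 mg*hr/L


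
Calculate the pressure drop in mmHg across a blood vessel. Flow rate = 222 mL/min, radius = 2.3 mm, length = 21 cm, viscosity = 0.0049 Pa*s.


dP = 8*mu*L*Q / (pi*r^4)
Q = 222 mL/min = 3.7e-06 m^3/s
dP = 346.454 Pa = 346.454 / 133.322 mmHg = 2.599 mmHg


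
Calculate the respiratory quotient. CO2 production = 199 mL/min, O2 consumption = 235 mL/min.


RQ = VCO2 / VO2
RQ = 199 / 235
RQ = 0.8468


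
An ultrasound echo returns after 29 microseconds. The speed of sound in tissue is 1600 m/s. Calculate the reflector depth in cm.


depth = c * t / 2
t = 29 us = 2.9000e-05 s
depth = 1600 * 2.9000e-05 / 2
depth = 0.0232 m = 2.32 cm


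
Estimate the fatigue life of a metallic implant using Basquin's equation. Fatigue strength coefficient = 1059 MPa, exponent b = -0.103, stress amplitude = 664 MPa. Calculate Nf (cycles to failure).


sigma_a = sigma_f' * (2Nf)^b
2Nf = (sigma_a/sigma_f')^(1/b)
2Nf = (664/1059)^(1/-0.103)
2Nf = 92.946246
Nf = 46.47
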